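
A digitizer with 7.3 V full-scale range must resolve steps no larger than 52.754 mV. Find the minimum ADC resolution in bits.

Number of steps required ≥ 7.3 V / 52.754 mV = 138.38.
Need 2^N ≥ 138.38; 2^7 = 128, 2^8 = 256.
Minimum N = 8.

8 bits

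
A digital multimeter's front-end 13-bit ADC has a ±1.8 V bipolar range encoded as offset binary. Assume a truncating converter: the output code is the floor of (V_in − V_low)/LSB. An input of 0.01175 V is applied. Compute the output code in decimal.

LSB = 3.6 V / 8192 = 439.45 µV.
(0.01175 − (−1.8)) / 0.000439453 = 4122.738 LSBs.
⌊·⌋(4122.738) = 4122.

code 4122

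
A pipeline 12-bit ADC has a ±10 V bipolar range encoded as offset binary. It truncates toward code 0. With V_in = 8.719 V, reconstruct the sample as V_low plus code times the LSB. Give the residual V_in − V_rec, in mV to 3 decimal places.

3.180 mV

LSB = 20/2^12 = 4.883 mV.
(8.719 − (−10))/0.00488281 = 3833.6512; ⌊·⌋ gives code 3833.
Code 3833 maps back to (−10) + 3833×0.00488281 V = 8.7158203 V.
Error = 8.719 − 8.7158203 = 0.00317969 V = 3.180 mV.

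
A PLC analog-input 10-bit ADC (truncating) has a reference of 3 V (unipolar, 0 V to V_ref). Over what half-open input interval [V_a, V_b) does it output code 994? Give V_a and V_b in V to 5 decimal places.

LSB = 3/2^10 = 2.930 mV.
V_a = V_low + 994·LSB = 2.91211 V; V_b = V_low + 995·LSB = 2.91504 V.

[2.91211 V, 2.91504 V)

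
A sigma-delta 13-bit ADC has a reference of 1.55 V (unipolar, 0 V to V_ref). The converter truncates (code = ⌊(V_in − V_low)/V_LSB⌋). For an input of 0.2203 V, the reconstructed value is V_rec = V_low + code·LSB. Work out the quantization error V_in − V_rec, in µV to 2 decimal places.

LSB = 1.55/2^13 = 189.21 µV.
(V_in − V_low)/LSB = (0.2203 − 0)/0.000189209 = 1164.3210 → code 1164 (floor).
Reconstructed: 0.22023926 V.
Difference: 6.07422e-05 V → 60.74 µV.

60.74 µV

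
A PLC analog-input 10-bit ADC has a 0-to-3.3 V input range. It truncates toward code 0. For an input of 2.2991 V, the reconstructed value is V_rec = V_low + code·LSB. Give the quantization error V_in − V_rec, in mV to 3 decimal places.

1.346 mV

One LSB is 3.3 V / 1024 = 3.223 mV.
(V_in − V_low)/LSB = (2.2991 − 0)/0.00322266 = 713.4177 → code 713 (floor).
Code 713 maps back to 0 + 713×0.00322266 V = 2.2977539 V.
Error = 2.2991 − 2.2977539 = 0.00134609 V = 1.346 mV.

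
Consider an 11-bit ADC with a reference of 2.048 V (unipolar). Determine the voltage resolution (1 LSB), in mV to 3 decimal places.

1.000 mV

Full-scale span = 2.048 V.
LSB = 2.048 / 2^11 = 2.048 / 2048 = 0.001 V = 1.000 mV.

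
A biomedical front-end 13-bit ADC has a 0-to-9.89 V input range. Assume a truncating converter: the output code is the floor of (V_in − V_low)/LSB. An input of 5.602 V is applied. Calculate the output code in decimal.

With 8192 levels over 9.89 V, one step is 1.207 mV.
(V_in − V_low)/LSB = (5.602 − 0) / 0.00120728 = 4640.201.
So the output code is 4640.

code 4640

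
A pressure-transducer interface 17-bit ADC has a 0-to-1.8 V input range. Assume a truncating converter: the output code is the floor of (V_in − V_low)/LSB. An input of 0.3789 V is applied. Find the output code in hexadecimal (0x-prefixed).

code 0x6BC6 (decimal 27590)

Full-scale span = 1.8 V; LSB = 1.8/2^17 = 13.73 µV.
Input sits at 27590.656 steps above V_low.
⌊·⌋(27590.656) = 27590.
In hexadecimal (0x-prefixed): 0x6BC6.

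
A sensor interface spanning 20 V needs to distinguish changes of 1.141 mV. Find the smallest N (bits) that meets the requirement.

15 bits

Number of steps required ≥ 20 V / 1.141 mV = 17528.48.
Need 2^N ≥ 17528.48; 2^14 = 16384, 2^15 = 32768.
Minimum N = 15.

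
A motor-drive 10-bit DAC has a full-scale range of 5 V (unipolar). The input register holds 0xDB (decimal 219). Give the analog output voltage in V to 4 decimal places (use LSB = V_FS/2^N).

1.0693 V

LSB = 5 V / 2^10 = 4.883 mV.
Code 0xDB = 219 decimal.
V_out = 0 + 219 × 0.00488281 V = 1.06934 V.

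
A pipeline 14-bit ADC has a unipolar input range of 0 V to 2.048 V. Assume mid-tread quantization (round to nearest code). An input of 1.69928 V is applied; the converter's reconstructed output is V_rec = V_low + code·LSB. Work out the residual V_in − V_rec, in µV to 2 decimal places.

One LSB is 2.048 V / 16384 = 125.00 µV.
(V_in − V_low)/LSB = (1.69928 − 0)/0.000125 = 13594.2400 → code 13594 (round).
Code 13594 maps back to 0 + 13594×0.000125 V = 1.69925 V.
Error = 1.69928 − 1.69925 = 3e-05 V = 30.00 µV.

30.00 µV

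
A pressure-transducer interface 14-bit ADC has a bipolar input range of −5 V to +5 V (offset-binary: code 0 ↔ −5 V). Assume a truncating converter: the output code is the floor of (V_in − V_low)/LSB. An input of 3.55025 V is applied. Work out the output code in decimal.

LSB = 10 V / 16384 = 0.610 mV.
(3.55025 − (−5)) / 0.000610352 = 14008.730 LSBs.
⌊·⌋(14008.730) = 14008.

code 14008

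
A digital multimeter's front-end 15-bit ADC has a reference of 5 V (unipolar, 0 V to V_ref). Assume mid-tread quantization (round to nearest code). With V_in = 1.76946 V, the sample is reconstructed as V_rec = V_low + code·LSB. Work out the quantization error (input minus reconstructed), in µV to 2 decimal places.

Step size: 5 V ÷ 2^15 = 152.59 µV.
(V_in − V_low)/LSB = (1.76946 − 0)/0.000152588 = 11596.3331 → code 11596 (round).
Code 11596 maps back to 0 + 11596×0.000152588 V = 1.7694092 V.
V_in − V_rec = 5.08203e-05 V = 50.82 µV.

50.82 µV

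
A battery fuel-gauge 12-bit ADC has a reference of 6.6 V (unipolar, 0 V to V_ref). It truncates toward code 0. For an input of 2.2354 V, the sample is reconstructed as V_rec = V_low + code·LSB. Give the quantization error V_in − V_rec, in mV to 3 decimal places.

LSB = 6.6/2^12 = 1.611 mV.
Scaled input = 1387.3028 LSBs, so code = 1387.
Code 1387 maps back to 0 + 1387×0.00161133 V = 2.2349121 V.
V_in − V_rec = 0.000487891 V = 0.488 mV.

0.488 mV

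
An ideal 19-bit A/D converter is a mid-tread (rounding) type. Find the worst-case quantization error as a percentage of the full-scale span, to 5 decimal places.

0.00010 %

Rounding → worst-case error = ½ LSB = V_FS/2^20, so 100/1048576 = 9.53674e-05 % of full scale.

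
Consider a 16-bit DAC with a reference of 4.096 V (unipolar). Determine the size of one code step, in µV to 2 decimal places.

Full-scale span = 4.096 V.
LSB = 4.096 / 2^16 = 4.096 / 65536 = 6.25e-05 V = 62.50 µV.

62.50 µV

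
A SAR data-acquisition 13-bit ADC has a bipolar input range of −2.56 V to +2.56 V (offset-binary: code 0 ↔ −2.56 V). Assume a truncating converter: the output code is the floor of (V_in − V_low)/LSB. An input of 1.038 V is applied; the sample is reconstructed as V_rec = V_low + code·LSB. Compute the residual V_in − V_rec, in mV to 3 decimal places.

LSB = 5.12/2^13 = 0.625 mV.
Scaled input = 5756.8000 LSBs, so code = 5756.
V_rec = (−2.56) + 5756·0.000625 = 1.0375 V.
Difference: 0.0005 V → 0.500 mV.

0.500 mV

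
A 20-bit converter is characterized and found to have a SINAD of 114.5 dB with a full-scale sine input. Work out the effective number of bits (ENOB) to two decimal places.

ENOB = (SINAD − 1.76) / 6.02 = (114.5 − 1.76)/6.02 = 18.728.

18.73 bits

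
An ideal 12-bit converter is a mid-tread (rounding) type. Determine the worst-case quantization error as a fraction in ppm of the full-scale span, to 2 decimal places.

122.07 ppm

Rounding → worst-case error = ½ LSB = V_FS/2^13, so 1e+06/8192 = 122.07 ppm of full scale.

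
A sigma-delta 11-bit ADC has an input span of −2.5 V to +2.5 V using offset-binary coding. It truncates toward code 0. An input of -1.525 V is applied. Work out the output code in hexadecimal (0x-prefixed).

With 2048 levels over 5 V, one step is 2.441 mV.
Input sits at 399.360 steps above V_low.
So the output code is 399.
In hexadecimal (0x-prefixed): 0x18F.

code 0x18F (decimal 399)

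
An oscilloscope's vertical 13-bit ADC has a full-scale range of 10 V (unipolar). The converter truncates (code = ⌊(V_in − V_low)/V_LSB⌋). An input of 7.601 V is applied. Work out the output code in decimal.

With 8192 levels over 10 V, one step is 1.221 mV.
Input sits at 6226.739 steps above V_low.
Floor → code 6226.

code 6226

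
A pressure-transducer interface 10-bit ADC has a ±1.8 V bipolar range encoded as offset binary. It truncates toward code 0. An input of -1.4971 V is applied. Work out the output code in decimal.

With 1024 levels over 3.6 V, one step is 3.516 mV.
(V_in − V_low)/LSB = (-1.4971 − (−1.8)) / 0.00351563 = 86.158.
So the output code is 86.

code 86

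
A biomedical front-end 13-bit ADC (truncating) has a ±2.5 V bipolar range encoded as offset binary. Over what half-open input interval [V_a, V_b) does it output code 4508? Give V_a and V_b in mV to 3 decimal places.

LSB = 5/2^13 = 0.610 mV.
V_a = V_low + 4508·LSB = 0.251465 V; V_b = V_low + 4509·LSB = 0.252075 V.

[251.465 mV, 252.075 mV)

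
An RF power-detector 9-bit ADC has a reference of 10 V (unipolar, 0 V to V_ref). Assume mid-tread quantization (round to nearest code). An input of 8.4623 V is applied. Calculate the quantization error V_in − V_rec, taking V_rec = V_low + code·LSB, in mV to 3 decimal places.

5.269 mV

One LSB is 10 V / 512 = 19.531 mV.
(8.4623 − 0)/0.0195312 = 433.2698; round gives code 433.
Code 433 maps back to 0 + 433×0.0195312 V = 8.4570312 V.
V_in − V_rec = 0.00526875 V = 5.269 mV.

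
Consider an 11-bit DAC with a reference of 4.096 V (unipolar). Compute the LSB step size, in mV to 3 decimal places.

2.000 mV

Full-scale span = 4.096 V.
LSB = 4.096 / 2^11 = 4.096 / 2048 = 0.002 V = 2.000 mV.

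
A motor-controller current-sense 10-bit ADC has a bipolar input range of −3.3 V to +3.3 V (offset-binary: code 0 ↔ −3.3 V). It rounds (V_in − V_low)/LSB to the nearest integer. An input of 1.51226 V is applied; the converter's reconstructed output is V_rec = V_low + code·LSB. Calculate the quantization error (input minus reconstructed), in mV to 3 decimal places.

Step size: 6.6 V ÷ 2^10 = 6.445 mV.
(V_in − V_low)/LSB = (1.51226 − (−3.3))/0.00644531 = 746.6294 → code 747 (round).
V_rec = (−3.3) + 747·0.00644531 = 1.5146484 V.
Difference: -0.00238844 V → -2.388 mV.

-2.388 mV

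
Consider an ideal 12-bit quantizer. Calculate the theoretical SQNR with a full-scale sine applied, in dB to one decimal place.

SNR ≈ 6.02·N + 1.76 dB = 6.02·12 + 1.76 = 74.00 dB.

74.0 dB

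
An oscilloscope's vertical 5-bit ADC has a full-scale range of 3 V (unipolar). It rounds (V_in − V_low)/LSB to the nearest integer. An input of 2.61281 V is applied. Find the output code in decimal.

LSB = 3 V / 32 = 93.750 mV.
Input sits at 27.870 steps above V_low.
Round → code 28.

code 28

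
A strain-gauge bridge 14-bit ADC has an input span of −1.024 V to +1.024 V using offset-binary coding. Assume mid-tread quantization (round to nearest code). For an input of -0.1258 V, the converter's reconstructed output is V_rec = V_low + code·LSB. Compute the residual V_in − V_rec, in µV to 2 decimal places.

LSB = 2.048/2^14 = 125.00 µV.
(V_in − V_low)/LSB = (-0.1258 − (−1.024))/0.000125 = 7185.6000 → code 7186 (round).
Code 7186 maps back to (−1.024) + 7186×0.000125 V = -0.12575 V.
V_in − V_rec = -5e-05 V = -50.00 µV.

-50.00 µV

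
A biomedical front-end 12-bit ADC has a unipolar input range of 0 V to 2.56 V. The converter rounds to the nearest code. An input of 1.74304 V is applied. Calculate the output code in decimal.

LSB = 2.56 V / 4096 = 0.625 mV.
Input sits at 2788.864 steps above V_low.
Round → code 2789.

code 2789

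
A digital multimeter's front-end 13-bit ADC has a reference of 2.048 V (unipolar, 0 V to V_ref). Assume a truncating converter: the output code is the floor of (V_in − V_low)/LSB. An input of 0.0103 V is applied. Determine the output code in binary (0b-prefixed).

code 0b101001 (decimal 41)

LSB = 2.048 V / 8192 = 250.00 µV.
(0.0103 − 0) / 0.00025 = 41.200 LSBs.
So the output code is 41.
In binary (0b-prefixed): 0b101001.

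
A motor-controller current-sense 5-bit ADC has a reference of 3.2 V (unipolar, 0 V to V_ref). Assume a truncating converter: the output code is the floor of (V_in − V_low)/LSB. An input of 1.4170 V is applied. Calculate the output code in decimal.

code 14

LSB = 3.2 V / 32 = 100.000 mV.
(V_in − V_low)/LSB = (1.4170 − 0) / 0.1 = 14.170.
So the output code is 14.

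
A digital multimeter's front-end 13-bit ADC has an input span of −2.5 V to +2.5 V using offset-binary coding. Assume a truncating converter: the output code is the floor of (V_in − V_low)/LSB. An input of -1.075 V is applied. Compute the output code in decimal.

With 8192 levels over 5 V, one step is 0.610 mV.
Input sits at 2334.720 steps above V_low.
Floor → code 2334.

code 2334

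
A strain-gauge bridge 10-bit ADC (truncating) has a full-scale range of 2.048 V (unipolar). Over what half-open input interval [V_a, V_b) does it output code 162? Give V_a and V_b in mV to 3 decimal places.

[324.000 mV, 326.000 mV)

LSB = 2.048/2^10 = 2.000 mV.
V_a = V_low + 162·LSB = 0.324 V; V_b = V_low + 163·LSB = 0.326 V.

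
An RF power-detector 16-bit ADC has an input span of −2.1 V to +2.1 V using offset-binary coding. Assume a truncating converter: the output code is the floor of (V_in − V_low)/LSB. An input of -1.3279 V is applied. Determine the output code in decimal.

Full-scale span = 4.2 V; LSB = 4.2/2^16 = 64.09 µV.
(-1.3279 − (−2.1)) / 6.40869e-05 = 12047.701 LSBs.
⌊·⌋(12047.701) = 12047.

code 12047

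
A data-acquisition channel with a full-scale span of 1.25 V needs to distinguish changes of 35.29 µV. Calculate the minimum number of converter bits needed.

16 bits

Number of steps required ≥ 1.25 V / 35.29 µV = 35420.80.
Need 2^N ≥ 35420.80; 2^15 = 32768, 2^16 = 65536.
Minimum N = 16.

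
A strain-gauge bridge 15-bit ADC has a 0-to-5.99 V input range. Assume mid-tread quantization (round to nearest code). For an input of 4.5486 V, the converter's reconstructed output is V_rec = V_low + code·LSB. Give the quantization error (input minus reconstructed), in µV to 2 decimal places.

One LSB is 5.99 V / 32768 = 182.80 µV.
(V_in − V_low)/LSB = (4.5486 − 0)/0.0001828 = 24882.8923 → code 24883 (round).
V_rec = 0 + 24883·0.0001828 = 4.5486197 V.
Error = 4.5486 − 4.5486197 = -1.96899e-05 V = -19.69 µV.

-19.69 µV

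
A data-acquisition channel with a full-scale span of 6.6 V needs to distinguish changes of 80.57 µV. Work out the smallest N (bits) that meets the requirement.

17 bits

Number of steps required ≥ 6.6 V / 80.57 µV = 81916.35.
Need 2^N ≥ 81916.35; 2^16 = 65536, 2^17 = 131072.
Minimum N = 17.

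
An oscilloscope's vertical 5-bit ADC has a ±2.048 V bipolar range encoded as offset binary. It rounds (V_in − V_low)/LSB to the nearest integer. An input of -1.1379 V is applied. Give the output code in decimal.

code 7

Full-scale span = 4.096 V; LSB = 4.096/2^5 = 128.000 mV.
Input sits at 7.110 steps above V_low.
So the output code is 7.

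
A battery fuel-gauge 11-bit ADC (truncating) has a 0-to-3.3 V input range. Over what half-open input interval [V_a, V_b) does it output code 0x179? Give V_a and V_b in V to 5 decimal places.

LSB = 3.3/2^11 = 1.611 mV.
Code 0x179 = 377 decimal.
V_a = V_low + 377·LSB = 0.607471 V; V_b = V_low + 378·LSB = 0.609082 V.

[0.60747 V, 0.60908 V)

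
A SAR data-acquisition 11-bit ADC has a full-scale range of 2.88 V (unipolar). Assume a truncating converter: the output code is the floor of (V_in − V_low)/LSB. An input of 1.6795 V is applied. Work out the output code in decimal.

With 2048 levels over 2.88 V, one step is 1.406 mV.
(V_in − V_low)/LSB = (1.6795 − 0) / 0.00140625 = 1194.311.
So the output code is 1194.

code 1194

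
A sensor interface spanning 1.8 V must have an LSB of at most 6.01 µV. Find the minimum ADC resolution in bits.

Number of steps required ≥ 1.8 V / 6.01 µV = 299500.83.
Need 2^N ≥ 299500.83; 2^18 = 262144, 2^19 = 524288.
Minimum N = 19.

19 bits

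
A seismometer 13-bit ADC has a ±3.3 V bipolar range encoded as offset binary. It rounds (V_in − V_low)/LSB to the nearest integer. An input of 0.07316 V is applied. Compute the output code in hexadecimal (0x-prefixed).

code 0x105B (decimal 4187)

With 8192 levels over 6.6 V, one step is 0.806 mV.
Input sits at 4186.807 steps above V_low.
round(4186.807) = 4187.
In hexadecimal (0x-prefixed): 0x105B.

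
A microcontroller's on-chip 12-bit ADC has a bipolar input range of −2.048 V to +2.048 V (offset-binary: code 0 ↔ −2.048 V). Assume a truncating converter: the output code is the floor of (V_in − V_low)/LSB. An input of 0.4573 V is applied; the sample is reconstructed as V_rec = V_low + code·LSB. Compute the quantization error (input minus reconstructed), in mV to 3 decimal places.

LSB = 4.096/2^12 = 1.000 mV.
(V_in − V_low)/LSB = (0.4573 − (−2.048))/0.001 = 2505.3000 → code 2505 (floor).
V_rec = (−2.048) + 2505·0.001 = 0.457 V.
Difference: 0.0003 V → 0.300 mV.

0.300 mV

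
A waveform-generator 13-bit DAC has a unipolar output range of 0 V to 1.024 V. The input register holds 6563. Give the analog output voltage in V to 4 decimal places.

0.8204 V

LSB = 1.024 V / 2^13 = 125.00 µV.
V_out = 0 + 6563 × 0.000125 V = 0.820375 V.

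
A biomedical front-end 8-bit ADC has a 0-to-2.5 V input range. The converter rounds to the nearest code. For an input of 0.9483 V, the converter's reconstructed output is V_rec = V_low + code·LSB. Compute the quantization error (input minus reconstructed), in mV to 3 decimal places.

LSB = 2.5/2^8 = 9.766 mV.
(V_in − V_low)/LSB = (0.9483 − 0)/0.00976562 = 97.1059 → code 97 (round).
Reconstructed: 0.94726562 V.
V_in − V_rec = 0.00103437 V = 1.034 mV.

1.034 mV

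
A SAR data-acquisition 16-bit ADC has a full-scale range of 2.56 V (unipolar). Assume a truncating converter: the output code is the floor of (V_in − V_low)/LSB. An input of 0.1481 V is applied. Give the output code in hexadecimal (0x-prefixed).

code 0xECF (decimal 3791)

LSB = 2.56 V / 65536 = 39.06 µV.
Input sits at 3791.360 steps above V_low.
Floor → code 3791.
In hexadecimal (0x-prefixed): 0xECF.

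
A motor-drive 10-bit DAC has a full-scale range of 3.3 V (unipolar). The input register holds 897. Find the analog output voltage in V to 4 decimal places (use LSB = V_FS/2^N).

2.8907 V

LSB = 3.3 V / 2^10 = 3.223 mV.
V_out = 0 + 897 × 0.00322266 V = 2.89072 V.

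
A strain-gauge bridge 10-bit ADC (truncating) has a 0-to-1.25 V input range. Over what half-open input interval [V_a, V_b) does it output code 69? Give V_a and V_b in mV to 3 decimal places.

[84.229 mV, 85.449 mV)

LSB = 1.25/2^10 = 1.221 mV.
V_a = V_low + 69·LSB = 0.0842285 V; V_b = V_low + 70·LSB = 0.0854492 V.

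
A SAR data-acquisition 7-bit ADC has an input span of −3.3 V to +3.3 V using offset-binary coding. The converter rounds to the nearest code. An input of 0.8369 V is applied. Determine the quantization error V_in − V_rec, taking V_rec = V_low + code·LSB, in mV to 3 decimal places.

11.900 mV

One LSB is 6.6 V / 128 = 51.562 mV.
(0.8369 − (−3.3))/0.0515625 = 80.2308; round gives code 80.
Code 80 maps back to (−3.3) + 80×0.0515625 V = 0.825 V.
Difference: 0.0119 V → 11.900 mV.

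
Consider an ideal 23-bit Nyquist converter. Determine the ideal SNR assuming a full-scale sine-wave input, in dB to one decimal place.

SNR ≈ 6.02·N + 1.76 dB = 6.02·23 + 1.76 = 140.22 dB.

140.2 dB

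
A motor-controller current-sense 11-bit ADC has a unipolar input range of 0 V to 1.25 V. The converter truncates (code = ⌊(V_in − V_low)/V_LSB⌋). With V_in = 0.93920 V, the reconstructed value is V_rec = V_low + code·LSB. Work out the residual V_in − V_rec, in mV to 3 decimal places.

Step size: 1.25 V ÷ 2^11 = 0.610 mV.
(0.93920 − 0)/0.000610352 = 1538.7853; ⌊·⌋ gives code 1538.
Reconstructed: 0.9387207 V.
Error = 0.93920 − 0.9387207 = 0.000479297 V = 0.479 mV.

0.479 mV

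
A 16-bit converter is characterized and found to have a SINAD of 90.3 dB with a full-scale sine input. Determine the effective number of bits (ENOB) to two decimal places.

14.71 bits

ENOB = (SINAD − 1.76) / 6.02 = (90.3 − 1.76)/6.02 = 14.708.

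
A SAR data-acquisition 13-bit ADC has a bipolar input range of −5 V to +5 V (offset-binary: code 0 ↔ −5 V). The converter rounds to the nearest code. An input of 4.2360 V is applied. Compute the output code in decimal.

code 7566

With 8192 levels over 10 V, one step is 1.221 mV.
(4.2360 − (−5)) / 0.0012207 = 7566.131 LSBs.
Round → code 7566.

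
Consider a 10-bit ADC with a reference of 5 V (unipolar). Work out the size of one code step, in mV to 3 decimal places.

Full-scale span = 5 V.
LSB = 5 / 2^10 = 5 / 1024 = 0.00488281 V = 4.883 mV.

4.883 mV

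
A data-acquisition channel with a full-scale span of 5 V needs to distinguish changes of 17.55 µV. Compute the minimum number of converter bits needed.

Number of steps required ≥ 5 V / 17.55 µV = 284900.28.
Need 2^N ≥ 284900.28; 2^18 = 262144, 2^19 = 524288.
Minimum N = 19.

19 bits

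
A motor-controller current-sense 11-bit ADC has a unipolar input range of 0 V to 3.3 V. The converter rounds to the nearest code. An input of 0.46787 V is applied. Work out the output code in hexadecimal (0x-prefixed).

Full-scale span = 3.3 V; LSB = 3.3/2^11 = 1.611 mV.
(V_in − V_low)/LSB = (0.46787 − 0) / 0.00161133 = 290.363.
Round → code 290.
In hexadecimal (0x-prefixed): 0x122.

code 0x122 (decimal 290)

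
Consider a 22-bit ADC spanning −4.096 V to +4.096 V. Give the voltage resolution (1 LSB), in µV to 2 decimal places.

Full-scale span = 8.192 V.
LSB = 8.192 / 2^22 = 8.192 / 4194304 = 1.95313e-06 V = 1.95 µV.

1.95 µV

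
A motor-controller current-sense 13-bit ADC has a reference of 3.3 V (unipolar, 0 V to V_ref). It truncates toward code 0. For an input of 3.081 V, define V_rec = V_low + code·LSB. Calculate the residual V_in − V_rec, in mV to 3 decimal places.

One LSB is 3.3 V / 8192 = 402.83 µV.
(V_in − V_low)/LSB = (3.081 − 0)/0.000402832 = 7648.3491 → code 7648 (floor).
Code 7648 maps back to 0 + 7648×0.000402832 V = 3.0808594 V.
Error = 3.081 − 3.0808594 = 0.000140625 V = 0.141 mV.

0.141 mV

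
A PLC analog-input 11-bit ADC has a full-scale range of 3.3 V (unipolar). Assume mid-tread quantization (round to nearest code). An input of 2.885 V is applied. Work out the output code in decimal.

With 2048 levels over 3.3 V, one step is 1.611 mV.
(2.885 − 0) / 0.00161133 = 1790.448 LSBs.
So the output code is 1790.

code 1790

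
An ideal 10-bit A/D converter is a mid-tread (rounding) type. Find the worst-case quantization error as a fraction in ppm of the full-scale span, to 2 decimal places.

488.28 ppm

Rounding → worst-case error = ½ LSB = V_FS/2^11, so 1e+06/2048 = 488.281 ppm of full scale.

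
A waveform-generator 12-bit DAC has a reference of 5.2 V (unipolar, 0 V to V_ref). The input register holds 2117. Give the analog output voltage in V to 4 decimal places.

LSB = 5.2 V / 2^12 = 1.270 mV.
V_out = 0 + 2117 × 0.00126953 V = 2.6876 V.

2.6876 V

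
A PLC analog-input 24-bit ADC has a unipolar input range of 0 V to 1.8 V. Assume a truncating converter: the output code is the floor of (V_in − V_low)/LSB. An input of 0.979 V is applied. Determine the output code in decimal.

code 9124941

LSB = 1.8 V / 16777216 = 0.11 µV.
(0.979 − 0) / 1.07288e-07 = 9124941.369 LSBs.
So the output code is 9124941.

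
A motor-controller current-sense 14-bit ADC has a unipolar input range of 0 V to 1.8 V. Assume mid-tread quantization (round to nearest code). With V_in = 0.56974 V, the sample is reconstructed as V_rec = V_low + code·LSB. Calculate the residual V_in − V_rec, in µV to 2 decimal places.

-10.98 µV

Step size: 1.8 V ÷ 2^14 = 109.86 µV.
(0.56974 − 0)/0.000109863 = 5185.9001; round gives code 5186.
V_rec = 0 + 5186·0.000109863 = 0.56975098 V.
Error = 0.56974 − 0.56975098 = -1.09766e-05 V = -10.98 µV.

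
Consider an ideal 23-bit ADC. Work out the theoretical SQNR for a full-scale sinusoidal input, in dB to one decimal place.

140.2 dB

SNR ≈ 6.02·N + 1.76 dB = 6.02·23 + 1.76 = 140.22 dB.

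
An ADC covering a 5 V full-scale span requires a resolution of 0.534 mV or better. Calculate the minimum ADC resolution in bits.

14 bits

Number of steps required ≥ 5 V / 0.534 mV = 9363.30.
Need 2^N ≥ 9363.30; 2^13 = 8192, 2^14 = 16384.
Minimum N = 14.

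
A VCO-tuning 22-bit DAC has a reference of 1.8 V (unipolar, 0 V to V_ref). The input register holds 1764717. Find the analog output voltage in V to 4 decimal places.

0.7573 V

LSB = 1.8 V / 2^22 = 0.43 µV.
V_out = 0 + 1764717 × 4.29153e-07 V = 0.757334 V.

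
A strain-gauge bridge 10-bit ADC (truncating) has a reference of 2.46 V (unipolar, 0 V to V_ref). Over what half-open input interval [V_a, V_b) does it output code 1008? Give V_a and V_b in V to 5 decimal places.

LSB = 2.46/2^10 = 2.402 mV.
V_a = V_low + 1008·LSB = 2.42156 V; V_b = V_low + 1009·LSB = 2.42396 V.

[2.42156 V, 2.42396 V)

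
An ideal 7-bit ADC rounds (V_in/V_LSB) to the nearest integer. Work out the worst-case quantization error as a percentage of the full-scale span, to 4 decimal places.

Rounding → worst-case error = ½ LSB = V_FS/2^8, so 100/256 = 0.390625 % of full scale.

0.3906 %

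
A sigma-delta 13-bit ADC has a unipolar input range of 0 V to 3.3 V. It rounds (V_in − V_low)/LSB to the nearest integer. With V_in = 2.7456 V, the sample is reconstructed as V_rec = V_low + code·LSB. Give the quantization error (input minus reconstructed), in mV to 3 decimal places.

Step size: 3.3 V ÷ 2^13 = 402.83 µV.
(2.7456 − 0)/0.000402832 = 6815.7440; round gives code 6816.
Reconstructed: 2.7457031 V.
V_in − V_rec = -0.000103125 V = -0.103 mV.

-0.103 mV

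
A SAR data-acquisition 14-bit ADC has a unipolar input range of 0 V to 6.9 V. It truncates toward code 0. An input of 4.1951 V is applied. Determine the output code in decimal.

code 9961

With 16384 levels over 6.9 V, one step is 421.14 µV.
(4.1951 − 0) / 0.000421143 = 9961.235 LSBs.
So the output code is 9961.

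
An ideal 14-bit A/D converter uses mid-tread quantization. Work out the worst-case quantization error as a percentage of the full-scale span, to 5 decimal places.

Rounding → worst-case error = ½ LSB = V_FS/2^15, so 100/32768 = 0.00305176 % of full scale.

0.00305 %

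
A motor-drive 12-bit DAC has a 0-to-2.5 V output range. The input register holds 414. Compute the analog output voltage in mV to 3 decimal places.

252.686 mV

LSB = 2.5 V / 2^12 = 0.610 mV.
V_out = 0 + 414 × 0.000610352 V = 0.252686 V.
= 252.686 mV.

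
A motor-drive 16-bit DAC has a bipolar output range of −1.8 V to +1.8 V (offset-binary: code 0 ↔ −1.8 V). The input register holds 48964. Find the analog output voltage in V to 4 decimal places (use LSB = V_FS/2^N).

0.8897 V

LSB = 3.6 V / 2^16 = 54.93 µV.
V_out = (−1.8) + 48964 × 5.49316e-05 V = 0.889673 V.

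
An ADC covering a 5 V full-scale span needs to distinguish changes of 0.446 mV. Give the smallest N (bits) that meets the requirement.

Number of steps required ≥ 5 V / 0.446 mV = 11210.76.
Need 2^N ≥ 11210.76; 2^13 = 8192, 2^14 = 16384.
Minimum N = 14.

14 bits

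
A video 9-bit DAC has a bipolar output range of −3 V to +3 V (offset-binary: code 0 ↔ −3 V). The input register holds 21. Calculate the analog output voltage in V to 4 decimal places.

-2.7539 V

LSB = 6 V / 2^9 = 11.719 mV.
V_out = (−3) + 21 × 0.0117188 V = -2.75391 V.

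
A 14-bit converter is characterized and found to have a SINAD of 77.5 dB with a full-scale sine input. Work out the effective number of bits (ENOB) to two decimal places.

ENOB = (SINAD − 1.76) / 6.02 = (77.5 − 1.76)/6.02 = 12.581.

12.58 bits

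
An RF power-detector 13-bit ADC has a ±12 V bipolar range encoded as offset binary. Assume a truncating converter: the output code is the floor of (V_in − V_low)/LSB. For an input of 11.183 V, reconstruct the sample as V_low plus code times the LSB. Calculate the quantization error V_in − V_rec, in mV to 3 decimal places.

One LSB is 24 V / 8192 = 2.930 mV.
Scaled input = 7913.1307 LSBs, so code = 7913.
Reconstructed: 11.182617 V.
Difference: 0.000382813 V → 0.383 mV.

0.383 mV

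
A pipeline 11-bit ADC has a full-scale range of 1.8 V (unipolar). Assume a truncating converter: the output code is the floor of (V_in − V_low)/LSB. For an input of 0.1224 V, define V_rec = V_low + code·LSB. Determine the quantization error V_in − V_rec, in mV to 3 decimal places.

Step size: 1.8 V ÷ 2^11 = 0.879 mV.
(V_in − V_low)/LSB = (0.1224 − 0)/0.000878906 = 139.2640 → code 139 (floor).
V_rec = 0 + 139·0.000878906 = 0.12216797 V.
V_in − V_rec = 0.000232031 V = 0.232 mV.

0.232 mV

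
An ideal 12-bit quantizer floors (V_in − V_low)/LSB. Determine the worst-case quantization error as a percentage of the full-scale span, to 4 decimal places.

0.0244 %

Truncating → worst-case error = 1 LSB = V_FS/2^12, so 100/4096 = 0.0244141 % of full scale.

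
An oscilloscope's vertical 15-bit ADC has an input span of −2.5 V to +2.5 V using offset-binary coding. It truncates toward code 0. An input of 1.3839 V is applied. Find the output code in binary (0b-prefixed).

code 0b110001101101101 (decimal 25453)

With 32768 levels over 5 V, one step is 152.59 µV.
(V_in − V_low)/LSB = (1.3839 − (−2.5)) / 0.000152588 = 25453.527.
So the output code is 25453.
In binary (0b-prefixed): 0b110001101101101.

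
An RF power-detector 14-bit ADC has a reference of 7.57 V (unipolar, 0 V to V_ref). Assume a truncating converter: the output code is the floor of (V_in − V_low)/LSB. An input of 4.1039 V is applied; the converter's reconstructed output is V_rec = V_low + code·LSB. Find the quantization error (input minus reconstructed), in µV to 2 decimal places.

95.07 µV

LSB = 7.57/2^14 = 462.04 µV.
Scaled input = 8882.2058 LSBs, so code = 8882.
V_rec = 0 + 8882·0.000462036 = 4.1038049 V.
Difference: 9.50684e-05 V → 95.07 µV.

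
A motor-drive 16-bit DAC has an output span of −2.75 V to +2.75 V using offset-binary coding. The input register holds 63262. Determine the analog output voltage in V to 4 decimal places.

2.5592 V

LSB = 5.5 V / 2^16 = 83.92 µV.
V_out = (−2.75) + 63262 × 8.39233e-05 V = 2.55916 V.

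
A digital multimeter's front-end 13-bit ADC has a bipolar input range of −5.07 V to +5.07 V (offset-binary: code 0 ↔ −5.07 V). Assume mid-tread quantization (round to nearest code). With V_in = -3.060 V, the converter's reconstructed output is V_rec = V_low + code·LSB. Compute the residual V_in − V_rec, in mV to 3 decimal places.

One LSB is 10.14 V / 8192 = 1.238 mV.
(V_in − V_low)/LSB = (-3.060 − (−5.07))/0.00123779 = 1623.8580 → code 1624 (round).
Reconstructed: -3.0598242 V.
V_in − V_rec = -0.000175781 V = -0.176 mV.

-0.176 mV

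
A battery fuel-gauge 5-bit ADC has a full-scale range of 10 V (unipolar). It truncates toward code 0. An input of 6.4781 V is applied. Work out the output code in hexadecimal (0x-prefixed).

LSB = 10 V / 32 = 312.500 mV.
(V_in − V_low)/LSB = (6.4781 − 0) / 0.3125 = 20.730.
⌊·⌋(20.730) = 20.
In hexadecimal (0x-prefixed): 0x14.

code 0x14 (decimal 20)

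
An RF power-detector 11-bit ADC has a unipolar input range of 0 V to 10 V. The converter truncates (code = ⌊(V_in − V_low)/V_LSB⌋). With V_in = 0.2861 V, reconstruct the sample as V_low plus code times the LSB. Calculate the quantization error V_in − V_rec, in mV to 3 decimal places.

2.897 mV

One LSB is 10 V / 2048 = 4.883 mV.
(0.2861 − 0)/0.00488281 = 58.5933; ⌊·⌋ gives code 58.
Code 58 maps back to 0 + 58×0.00488281 V = 0.28320312 V.
Difference: 0.00289688 V → 2.897 mV.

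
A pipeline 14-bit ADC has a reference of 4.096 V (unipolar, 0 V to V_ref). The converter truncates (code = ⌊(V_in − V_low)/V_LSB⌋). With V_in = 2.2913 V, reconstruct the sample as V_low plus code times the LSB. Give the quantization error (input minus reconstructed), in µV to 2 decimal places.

LSB = 4.096/2^14 = 250.00 µV.
Scaled input = 9165.2000 LSBs, so code = 9165.
Reconstructed: 2.29125 V.
Difference: 5e-05 V → 50.00 µV.

50.00 µV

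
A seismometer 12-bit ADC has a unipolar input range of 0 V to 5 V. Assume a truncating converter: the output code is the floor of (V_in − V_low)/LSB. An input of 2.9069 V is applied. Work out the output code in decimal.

code 2381

With 4096 levels over 5 V, one step is 1.221 mV.
(2.9069 − 0) / 0.0012207 = 2381.332 LSBs.
Floor → code 2381.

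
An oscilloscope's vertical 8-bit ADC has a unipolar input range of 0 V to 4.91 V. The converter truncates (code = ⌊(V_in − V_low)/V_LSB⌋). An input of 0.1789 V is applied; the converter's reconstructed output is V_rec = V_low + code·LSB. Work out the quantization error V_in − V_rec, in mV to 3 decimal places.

Step size: 4.91 V ÷ 2^8 = 19.180 mV.
(V_in − V_low)/LSB = (0.1789 − 0)/0.0191797 = 9.3276 → code 9 (floor).
V_rec = 0 + 9·0.0191797 = 0.17261719 V.
Error = 0.1789 − 0.17261719 = 0.00628281 V = 6.283 mV.

6.283 mV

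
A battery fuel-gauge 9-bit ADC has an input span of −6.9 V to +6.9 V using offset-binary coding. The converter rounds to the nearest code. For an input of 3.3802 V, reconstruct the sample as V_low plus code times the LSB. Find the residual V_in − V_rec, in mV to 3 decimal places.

11.059 mV

One LSB is 13.8 V / 512 = 26.953 mV.
Scaled input = 381.4103 LSBs, so code = 381.
Reconstructed: 3.3691406 V.
Difference: 0.0110594 V → 11.059 mV.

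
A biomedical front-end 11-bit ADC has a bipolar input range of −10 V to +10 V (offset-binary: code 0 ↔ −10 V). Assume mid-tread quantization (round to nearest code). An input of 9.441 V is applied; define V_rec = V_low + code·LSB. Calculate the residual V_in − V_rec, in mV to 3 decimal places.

Step size: 20 V ÷ 2^11 = 9.766 mV.
(V_in − V_low)/LSB = (9.441 − (−10))/0.00976562 = 1990.7584 → code 1991 (round).
Reconstructed: 9.4433594 V.
Difference: -0.00235937 V → -2.359 mV.

-2.359 mV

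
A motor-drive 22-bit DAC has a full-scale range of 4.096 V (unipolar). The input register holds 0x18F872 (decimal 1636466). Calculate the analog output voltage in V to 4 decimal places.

1.5981 V

LSB = 4.096 V / 2^22 = 0.98 µV.
Code 0x18F872 = 1636466 decimal.
V_out = 0 + 1636466 × 9.76563e-07 V = 1.59811 V.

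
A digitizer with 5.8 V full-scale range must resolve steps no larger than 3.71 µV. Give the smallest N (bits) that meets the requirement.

Number of steps required ≥ 5.8 V / 3.71 µV = 1563342.32.
Need 2^N ≥ 1563342.32; 2^20 = 1048576, 2^21 = 2097152.
Minimum N = 21.

21 bits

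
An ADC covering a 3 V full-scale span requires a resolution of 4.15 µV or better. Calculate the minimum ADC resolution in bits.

20 bits

Number of steps required ≥ 3 V / 4.15 µV = 722891.57.
Need 2^N ≥ 722891.57; 2^19 = 524288, 2^20 = 1048576.
Minimum N = 20.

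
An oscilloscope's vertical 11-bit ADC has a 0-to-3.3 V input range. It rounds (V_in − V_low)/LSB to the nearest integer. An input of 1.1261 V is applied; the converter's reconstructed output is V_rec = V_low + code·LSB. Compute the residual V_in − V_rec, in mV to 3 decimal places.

One LSB is 3.3 V / 2048 = 1.611 mV.
(V_in − V_low)/LSB = (1.1261 − 0)/0.00161133 = 698.8645 → code 699 (round).
Code 699 maps back to 0 + 699×0.00161133 V = 1.1263184 V.
Difference: -0.000218359 V → -0.218 mV.

-0.218 mV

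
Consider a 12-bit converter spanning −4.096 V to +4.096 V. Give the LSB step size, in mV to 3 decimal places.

2.000 mV

Full-scale span = 8.192 V.
LSB = 8.192 / 2^12 = 8.192 / 4096 = 0.002 V = 2.000 mV.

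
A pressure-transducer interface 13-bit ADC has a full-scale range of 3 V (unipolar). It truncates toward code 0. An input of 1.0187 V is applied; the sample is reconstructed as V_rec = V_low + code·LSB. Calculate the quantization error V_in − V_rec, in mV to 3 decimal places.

0.267 mV

One LSB is 3 V / 8192 = 366.21 µV.
(1.0187 − 0)/0.000366211 = 2781.7301; ⌊·⌋ gives code 2781.
Code 2781 maps back to 0 + 2781×0.000366211 V = 1.0184326 V.
Error = 1.0187 − 1.0184326 = 0.000267383 V = 0.267 mV.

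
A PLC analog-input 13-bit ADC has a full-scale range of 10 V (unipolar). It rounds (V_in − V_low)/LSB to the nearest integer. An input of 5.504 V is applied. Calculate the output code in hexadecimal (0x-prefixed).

code 0x119D (decimal 4509)

LSB = 10 V / 8192 = 1.221 mV.
Input sits at 4508.877 steps above V_low.
round(4508.877) = 4509.
In hexadecimal (0x-prefixed): 0x119D.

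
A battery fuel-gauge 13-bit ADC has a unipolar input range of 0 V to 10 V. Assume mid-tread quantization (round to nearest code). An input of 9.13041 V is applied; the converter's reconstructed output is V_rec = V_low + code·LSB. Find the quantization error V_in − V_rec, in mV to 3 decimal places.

-0.449 mV

Step size: 10 V ÷ 2^13 = 1.221 mV.
Scaled input = 7479.6319 LSBs, so code = 7480.
Reconstructed: 9.1308594 V.
Error = 9.13041 − 9.1308594 = -0.000449375 V = -0.449 mV.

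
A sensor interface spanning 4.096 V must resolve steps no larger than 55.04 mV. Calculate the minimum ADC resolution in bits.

7 bits

Number of steps required ≥ 4.096 V / 55.04 mV = 74.42.
Need 2^N ≥ 74.42; 2^6 = 64, 2^7 = 128.
Minimum N = 7.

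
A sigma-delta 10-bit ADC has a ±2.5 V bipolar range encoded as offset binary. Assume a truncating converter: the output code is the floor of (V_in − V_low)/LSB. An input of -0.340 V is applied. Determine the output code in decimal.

Full-scale span = 5 V; LSB = 5/2^10 = 4.883 mV.
(-0.340 − (−2.5)) / 0.00488281 = 442.368 LSBs.
⌊·⌋(442.368) = 442.

code 442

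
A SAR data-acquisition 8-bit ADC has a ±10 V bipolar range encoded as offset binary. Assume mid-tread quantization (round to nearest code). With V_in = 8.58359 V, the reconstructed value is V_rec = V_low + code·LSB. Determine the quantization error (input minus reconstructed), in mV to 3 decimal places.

-10.160 mV

Step size: 20 V ÷ 2^8 = 78.125 mV.
(8.58359 − (−10))/0.078125 = 237.8700; round gives code 238.
Code 238 maps back to (−10) + 238×0.078125 V = 8.59375 V.
Difference: -0.01016 V → -10.160 mV.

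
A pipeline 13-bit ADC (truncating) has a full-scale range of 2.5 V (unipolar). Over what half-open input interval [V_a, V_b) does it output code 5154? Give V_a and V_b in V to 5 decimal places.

LSB = 2.5/2^13 = 305.18 µV.
V_a = V_low + 5154·LSB = 1.57288 V; V_b = V_low + 5155·LSB = 1.57318 V.

[1.57288 V, 1.57318 V)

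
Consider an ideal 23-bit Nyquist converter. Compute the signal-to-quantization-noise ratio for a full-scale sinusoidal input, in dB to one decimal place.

SNR ≈ 6.02·N + 1.76 dB = 6.02·23 + 1.76 = 140.22 dB.

140.2 dB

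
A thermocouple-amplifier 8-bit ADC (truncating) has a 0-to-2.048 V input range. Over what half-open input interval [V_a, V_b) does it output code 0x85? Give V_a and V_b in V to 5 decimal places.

LSB = 2.048/2^8 = 8.000 mV.
Code 0x85 = 133 decimal.
V_a = V_low + 133·LSB = 1.064 V; V_b = V_low + 134·LSB = 1.072 V.

[1.06400 V, 1.07200 V)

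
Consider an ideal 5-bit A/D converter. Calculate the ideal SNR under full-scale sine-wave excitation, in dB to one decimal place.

31.9 dB

SNR ≈ 6.02·N + 1.76 dB = 6.02·5 + 1.76 = 31.86 dB.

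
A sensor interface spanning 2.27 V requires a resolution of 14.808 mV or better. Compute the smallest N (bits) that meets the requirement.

Number of steps required ≥ 2.27 V / 14.808 mV = 153.30.
Need 2^N ≥ 153.30; 2^7 = 128, 2^8 = 256.
Minimum N = 8.

8 bits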